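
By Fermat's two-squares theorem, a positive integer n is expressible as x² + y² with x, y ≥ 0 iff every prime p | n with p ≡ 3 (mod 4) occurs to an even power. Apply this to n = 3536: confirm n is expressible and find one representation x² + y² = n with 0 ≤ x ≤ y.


Step 1: Factor n = 3536 = 2^4 · 13 · 17.
Step 2: Check the mod-4 condition on each prime factor: 2 = 2 (special); 13 ≡ 1 (mod 4), exponent 1; 17 ≡ 1 (mod 4), exponent 1.
All primes ≡ 3 (mod 4) appear to even exponent (or don't appear), so by the two-squares theorem n IS expressible as a sum of two squares.
Step 3: Build a representation. Group n = k² · m with k = 4 and m = 13 · 17 = 221 (a product of primes ≡ 1 (mod 4)); a representation of m scales to one of n via (k·x)² + (k·y)² = k²(x² + y²). Each prime p ≡ 1 (mod 4) is itself a sum of two squares; find a² by testing p − a² for a perfect square:
  13: 13 − 1² = 12, 13 − 2² = 9 = 3² ⇒ 13 = 2² + 3².
  17: 17 − 1² = 16 = 4² ⇒ 17 = 1² + 4².
  Combine using the Brahmagupta–Fibonacci identity (a² + b²)(c² + d²) = (ac − bd)² + (ad + bc)² = (ac + bd)² + (ad − bc)²:
  13 · 17 = 221: from (2² + 3²)(1² + 4²), take (2·1 − 3·4, 2·4 + 3·1) = (2 − 12, 8 + 3) = (-10, 11); dropping signs (only squares matter) gives (10, 11); check 10² + 11² = 100 + 121 = 221 ✓.
  Scale by k = 4: (4·10, 4·11) = (40, 44).
Step 4: Order so x ≤ y and verify: 40² + 44² = 1600 + 1936 = 3536 = n. ✓

n = 3536 = 40² + 44² (one valid representation with x ≤ y).


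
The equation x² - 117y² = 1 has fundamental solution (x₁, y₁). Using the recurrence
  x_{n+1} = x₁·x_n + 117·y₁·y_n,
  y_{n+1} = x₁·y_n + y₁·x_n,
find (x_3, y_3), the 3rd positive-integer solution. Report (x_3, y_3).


Step 1: Find the fundamental solution (x₁, y₁) of x² - 117y² = 1.
  Expand √117 as a continued fraction. a₀ = ⌊√117⌋ = 10; iterate m_{k+1} = d_k·a_k − m_k, d_{k+1} = (117 − m_{k+1}²)/d_k, a_{k+1} = ⌊(a₀ + m_{k+1})/d_{k+1}⌋ (starting m₀ = 0, d₀ = 1), with convergents p_k = a_k·p_{k-1} + p_{k-2}, q_k = a_k·q_{k-1} + q_{k-2} (p₋₁ = 1, q₋₁ = 0):
  k = 0: a₀ = 10; p₀/q₀ = 10/1; p₀² − 117·q₀² = 100 − 117 = -17.
  k = 1: m = 10, d = 17, a = ⌊(10 + 10)/17⌋ = 1; p/q = (1·10 + 1)/(1·1 + 0) = 11/1; p² − 117·q² = 121 − 117 = 4.
  k = 2: m = 7, d = 4, a = ⌊(10 + 7)/4⌋ = 4; p/q = (4·11 + 10)/(4·1 + 1) = 54/5; p² − 117·q² = 2916 − 2925 = -9.
  k = 3: m = 9, d = 9, a = ⌊(10 + 9)/9⌋ = 2; p/q = (2·54 + 11)/(2·5 + 1) = 119/11; p² − 117·q² = 14161 − 14157 = 4.
  k = 4: m = 9, d = 4, a = ⌊(10 + 9)/4⌋ = 4; p/q = (4·119 + 54)/(4·11 + 5) = 530/49; p² − 117·q² = 280900 − 280917 = -17.
  k = 5: m = 7, d = 17, a = ⌊(10 + 7)/17⌋ = 1; p/q = (1·530 + 119)/(1·49 + 11) = 649/60; p² − 117·q² = 421201 − 421200 = 1.
  The first convergent with p² − 117·q² = 1 gives the fundamental solution (x₁, y₁) = (649, 60).
Step 2: Apply the recurrence (x_{n+1}, y_{n+1}) = (x₁x_n + 117y₁y_n, x₁y_n + y₁x_n) repeatedly.
  From (x_1, y_1) = (649, 60): x_2 = 649·649 + 117·60·60 = 842401; y_2 = 649·60 + 60·649 = 77880.
  From (x_2, y_2) = (842401, 77880): x_3 = 649·842401 + 117·60·77880 = 1093435849; y_3 = 649·77880 + 60·842401 = 101088180.
Step 3: Verify x_3² - 117·y_3² = 1195601955878350801 - 1195601955878350800 = 1 (should be 1). ✓

(x_1, y_1) = (649, 60); (x_3, y_3) = (1093435849, 101088180).


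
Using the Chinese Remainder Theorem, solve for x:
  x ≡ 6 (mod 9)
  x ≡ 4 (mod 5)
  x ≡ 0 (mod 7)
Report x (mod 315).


Moduli 9, 5, 7 are pairwise coprime; by CRT there is a unique solution modulo M = 9 · 5 · 7 = 315.
Solve pairwise, accumulating the modulus:
  Start with x ≡ 6 (mod 9).
  Combine with x ≡ 4 (mod 5): since gcd(9, 5) = 1, we get a unique residue mod 45.
    Write x = 6 + 9·t and substitute into x ≡ 4 (mod 5): 9·t ≡ 4 − 6 = -2 (mod 5).
    Reduce coefficients mod 5: 4·t ≡ 3 (mod 5).
    The inverse of 4 mod 5 is 4 (since 4·4 = 16 = 3·5 + 1), so t ≡ 4·3 = 12 ≡ 2 (mod 5).
    Then x = 6 + 9·2 = 24, valid modulo lcm(9, 5) = 45: x ≡ 24 (mod 45).
  Combine with x ≡ 0 (mod 7): since gcd(45, 7) = 1, we get a unique residue mod 315.
    Write x = 24 + 45·t and substitute into x ≡ 0 (mod 7): 45·t ≡ 0 − 24 = -24 (mod 7).
    Reduce coefficients mod 7: 3·t ≡ 4 (mod 7).
    The inverse of 3 mod 7 is 5 (since 3·5 = 15 = 2·7 + 1), so t ≡ 5·4 = 20 ≡ 6 (mod 7).
    Then x = 24 + 45·6 = 294, valid modulo lcm(45, 7) = 315: x ≡ 294 (mod 315).
Verify: 294 mod 9 = 6 ✓, 294 mod 5 = 4 ✓, 294 mod 7 = 0 ✓.

x ≡ 294 (mod 315).


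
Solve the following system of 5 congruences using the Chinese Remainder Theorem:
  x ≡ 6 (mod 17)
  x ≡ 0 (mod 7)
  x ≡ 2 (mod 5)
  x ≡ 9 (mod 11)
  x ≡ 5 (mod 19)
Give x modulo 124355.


Product of moduli M = 17 · 7 · 5 · 11 · 19 = 124355.
Merge one congruence at a time:
  Start: x ≡ 6 (mod 17).
  Combine with x ≡ 0 (mod 7); new modulus lcm = 119.
    Write x = 6 + 17·t and substitute into x ≡ 0 (mod 7): 17·t ≡ 0 − 6 = -6 (mod 7).
    Reduce coefficients mod 7: 3·t ≡ 1 (mod 7).
    The inverse of 3 mod 7 is 5 (since 3·5 = 15 = 2·7 + 1), so t ≡ 5·1 = 5 ≡ 5 (mod 7).
    Then x = 6 + 17·5 = 91, valid modulo lcm(17, 7) = 119: x ≡ 91 (mod 119).
  Combine with x ≡ 2 (mod 5); new modulus lcm = 595.
    Write x = 91 + 119·t and substitute into x ≡ 2 (mod 5): 119·t ≡ 2 − 91 = -89 (mod 5).
    Reduce coefficients mod 5: 4·t ≡ 1 (mod 5).
    The inverse of 4 mod 5 is 4 (since 4·4 = 16 = 3·5 + 1), so t ≡ 4·1 = 4 ≡ 4 (mod 5).
    Then x = 91 + 119·4 = 567, valid modulo lcm(119, 5) = 595: x ≡ 567 (mod 595).
  Combine with x ≡ 9 (mod 11); new modulus lcm = 6545.
    Write x = 567 + 595·t and substitute into x ≡ 9 (mod 11): 595·t ≡ 9 − 567 = -558 (mod 11).
    Reduce coefficients mod 11: 1·t ≡ 3 (mod 11).
    So t ≡ 3 (mod 11).
    Then x = 567 + 595·3 = 2352, valid modulo lcm(595, 11) = 6545: x ≡ 2352 (mod 6545).
  Combine with x ≡ 5 (mod 19); new modulus lcm = 124355.
    Write x = 2352 + 6545·t and substitute into x ≡ 5 (mod 19): 6545·t ≡ 5 − 2352 = -2347 (mod 19).
    Reduce coefficients mod 19: 9·t ≡ 9 (mod 19).
    The inverse of 9 mod 19 is 17 (since 9·17 = 153 = 8·19 + 1), so t ≡ 17·9 = 153 ≡ 1 (mod 19).
    Then x = 2352 + 6545·1 = 8897, valid modulo lcm(6545, 19) = 124355: x ≡ 8897 (mod 124355).
Verify against each original: 8897 mod 17 = 6, 8897 mod 7 = 0, 8897 mod 5 = 2, 8897 mod 11 = 9, 8897 mod 19 = 5.

x ≡ 8897 (mod 124355).


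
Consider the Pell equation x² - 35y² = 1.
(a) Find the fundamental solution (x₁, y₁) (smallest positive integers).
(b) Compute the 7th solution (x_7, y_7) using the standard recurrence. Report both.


Step 1: Find the fundamental solution (x₁, y₁) of x² - 35y² = 1.
  Expand √35 as a continued fraction. a₀ = ⌊√35⌋ = 5; iterate m_{k+1} = d_k·a_k − m_k, d_{k+1} = (35 − m_{k+1}²)/d_k, a_{k+1} = ⌊(a₀ + m_{k+1})/d_{k+1}⌋ (starting m₀ = 0, d₀ = 1), with convergents p_k = a_k·p_{k-1} + p_{k-2}, q_k = a_k·q_{k-1} + q_{k-2} (p₋₁ = 1, q₋₁ = 0):
  k = 0: a₀ = 5; p₀/q₀ = 5/1; p₀² − 35·q₀² = 25 − 35 = -10.
  k = 1: m = 5, d = 10, a = ⌊(5 + 5)/10⌋ = 1; p/q = (1·5 + 1)/(1·1 + 0) = 6/1; p² − 35·q² = 36 − 35 = 1.
  The first convergent with p² − 35·q² = 1 gives the fundamental solution (x₁, y₁) = (6, 1).
Step 2: Apply the recurrence (x_{n+1}, y_{n+1}) = (x₁x_n + 35y₁y_n, x₁y_n + y₁x_n) repeatedly.
  From (x_1, y_1) = (6, 1): x_2 = 6·6 + 35·1·1 = 71; y_2 = 6·1 + 1·6 = 12.
  From (x_2, y_2) = (71, 12): x_3 = 6·71 + 35·1·12 = 846; y_3 = 6·12 + 1·71 = 143.
  From (x_3, y_3) = (846, 143): x_4 = 6·846 + 35·1·143 = 10081; y_4 = 6·143 + 1·846 = 1704.
  From (x_4, y_4) = (10081, 1704): x_5 = 6·10081 + 35·1·1704 = 120126; y_5 = 6·1704 + 1·10081 = 20305.
  From (x_5, y_5) = (120126, 20305): x_6 = 6·120126 + 35·1·20305 = 1431431; y_6 = 6·20305 + 1·120126 = 241956.
  From (x_6, y_6) = (1431431, 241956): x_7 = 6·1431431 + 35·1·241956 = 17057046; y_7 = 6·241956 + 1·1431431 = 2883167.
Step 3: Verify x_7² - 35·y_7² = 290942818246116 - 290942818246115 = 1 (should be 1). ✓

(x_1, y_1) = (6, 1); (x_7, y_7) = (17057046, 2883167).


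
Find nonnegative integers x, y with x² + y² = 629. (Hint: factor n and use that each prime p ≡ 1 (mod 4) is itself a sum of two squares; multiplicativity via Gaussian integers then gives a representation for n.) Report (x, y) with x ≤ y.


Step 1: Factor n = 629 = 17 · 37.
Step 2: Check the mod-4 condition on each prime factor: 17 ≡ 1 (mod 4), exponent 1; 37 ≡ 1 (mod 4), exponent 1.
All primes ≡ 3 (mod 4) appear to even exponent (or don't appear), so by the two-squares theorem n IS expressible as a sum of two squares.
Step 3: Build a representation. Here n = 17 · 37 is a product of primes ≡ 1 (mod 4). Each prime p ≡ 1 (mod 4) is itself a sum of two squares; find a² by testing p − a² for a perfect square:
  17: 17 − 1² = 16 = 4² ⇒ 17 = 1² + 4².
  37: 37 − 1² = 36 = 6² ⇒ 37 = 1² + 6².
  Combine using the Brahmagupta–Fibonacci identity (a² + b²)(c² + d²) = (ac − bd)² + (ad + bc)² = (ac + bd)² + (ad − bc)²:
  17 · 37 = 629: from (1² + 4²)(1² + 6²), take (1·1 − 4·6, 1·6 + 4·1) = (1 − 24, 6 + 4) = (-23, 10); dropping signs (only squares matter) gives (23, 10); check 23² + 10² = 529 + 100 = 629 ✓.
Step 4: Order so x ≤ y and verify: 10² + 23² = 100 + 529 = 629 = n. ✓

n = 629 = 10² + 23² (one valid representation with x ≤ y).


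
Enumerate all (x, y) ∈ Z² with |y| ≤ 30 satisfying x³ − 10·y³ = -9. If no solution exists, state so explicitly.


The equation is x³ - 10y³ = -9. For fixed y, x³ = 10·y³ − 9, so a solution requires the RHS to be a perfect cube.
Strategy: iterate y from -30 to 30, compute RHS = 10·y³ − 9, and check whether it is a (positive or negative) perfect cube.
Check small values of y:
  y = 0: RHS = -9 is not a perfect cube.
  y = 1: RHS = 1 = (1)³ ⇒ x = 1 works.
  y = -1: RHS = -19 is not a perfect cube.
  y = 2: RHS = 71 is not a perfect cube.
  y = -2: RHS = -89 is not a perfect cube.
  y = 3: RHS = 261 is not a perfect cube.
  y = -3: RHS = -279 is not a perfect cube.
Continuing the search up to |y| = 30 finds no further solutions beyond those listed.
Collected solutions: (1, 1).

Solutions (with |y| ≤ 30): (1, 1).


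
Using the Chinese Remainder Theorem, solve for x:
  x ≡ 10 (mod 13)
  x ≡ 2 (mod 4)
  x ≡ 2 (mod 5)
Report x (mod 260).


Moduli 13, 4, 5 are pairwise coprime; by CRT there is a unique solution modulo M = 13 · 4 · 5 = 260.
Solve pairwise, accumulating the modulus:
  Start with x ≡ 10 (mod 13).
  Combine with x ≡ 2 (mod 4): since gcd(13, 4) = 1, we get a unique residue mod 52.
    Write x = 10 + 13·t and substitute into x ≡ 2 (mod 4): 13·t ≡ 2 − 10 = -8 (mod 4).
    Reduce coefficients mod 4: 1·t ≡ 0 (mod 4).
    So t ≡ 0 (mod 4).
    Then x = 10 + 13·0 = 10, valid modulo lcm(13, 4) = 52: x ≡ 10 (mod 52).
  Combine with x ≡ 2 (mod 5): since gcd(52, 5) = 1, we get a unique residue mod 260.
    Write x = 10 + 52·t and substitute into x ≡ 2 (mod 5): 52·t ≡ 2 − 10 = -8 (mod 5).
    Reduce coefficients mod 5: 2·t ≡ 2 (mod 5).
    The inverse of 2 mod 5 is 3 (since 2·3 = 6 = 1·5 + 1), so t ≡ 3·2 = 6 ≡ 1 (mod 5).
    Then x = 10 + 52·1 = 62, valid modulo lcm(52, 5) = 260: x ≡ 62 (mod 260).
Verify: 62 mod 13 = 10 ✓, 62 mod 4 = 2 ✓, 62 mod 5 = 2 ✓.

x ≡ 62 (mod 260).


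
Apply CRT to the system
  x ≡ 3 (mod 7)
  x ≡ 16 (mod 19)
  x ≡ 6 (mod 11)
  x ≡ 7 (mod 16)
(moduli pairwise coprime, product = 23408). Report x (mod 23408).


Product of moduli M = 7 · 19 · 11 · 16 = 23408.
Merge one congruence at a time:
  Start: x ≡ 3 (mod 7).
  Combine with x ≡ 16 (mod 19); new modulus lcm = 133.
    Write x = 3 + 7·t and substitute into x ≡ 16 (mod 19): 7·t ≡ 16 − 3 = 13 (mod 19).
    The inverse of 7 mod 19 is 11 (since 7·11 = 77 = 4·19 + 1), so t ≡ 11·13 = 143 ≡ 10 (mod 19).
    Then x = 3 + 7·10 = 73, valid modulo lcm(7, 19) = 133: x ≡ 73 (mod 133).
  Combine with x ≡ 6 (mod 11); new modulus lcm = 1463.
    Write x = 73 + 133·t and substitute into x ≡ 6 (mod 11): 133·t ≡ 6 − 73 = -67 (mod 11).
    Reduce coefficients mod 11: 1·t ≡ 10 (mod 11).
    So t ≡ 10 (mod 11).
    Then x = 73 + 133·10 = 1403, valid modulo lcm(133, 11) = 1463: x ≡ 1403 (mod 1463).
  Combine with x ≡ 7 (mod 16); new modulus lcm = 23408.
    Write x = 1403 + 1463·t and substitute into x ≡ 7 (mod 16): 1463·t ≡ 7 − 1403 = -1396 (mod 16).
    Reduce coefficients mod 16: 7·t ≡ 12 (mod 16).
    The inverse of 7 mod 16 is 7 (since 7·7 = 49 = 3·16 + 1), so t ≡ 7·12 = 84 ≡ 4 (mod 16).
    Then x = 1403 + 1463·4 = 7255, valid modulo lcm(1463, 16) = 23408: x ≡ 7255 (mod 23408).
Verify against each original: 7255 mod 7 = 3, 7255 mod 19 = 16, 7255 mod 11 = 6, 7255 mod 16 = 7.

x ≡ 7255 (mod 23408).


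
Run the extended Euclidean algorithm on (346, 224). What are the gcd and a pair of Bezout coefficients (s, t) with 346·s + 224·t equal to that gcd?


Euclidean algorithm on (346, 224) — divide until remainder is 0:
  346 = 1 · 224 + 122
  224 = 1 · 122 + 102
  122 = 1 · 102 + 20
  102 = 5 · 20 + 2
  20 = 10 · 2 + 0
gcd(346, 224) = 2.
Track Bezout coefficients alongside the remainders: start with r₀ = 346 = a·1 + b·0 (s = 1, t = 0) and r₁ = 224 = a·0 + b·1 (s = 0, t = 1); each new remainder r_{k+1} = r_{k-1} − q_k·r_k inherits s_{k+1} = s_{k-1} − q_k·s_k, t_{k+1} = t_{k-1} − q_k·t_k, so r_k = a·s_k + b·t_k at every step:
  q = 1: r = 122, s = 1 − 1·0 = 1, t = 0 − 1·1 = -1  (check: 346·1 + 224·(-1) = 122)
  q = 1: r = 102, s = 0 − 1·1 = -1, t = 1 − 1·(-1) = 2  (check: 346·(-1) + 224·2 = 102)
  q = 1: r = 20, s = 1 − 1·(-1) = 2, t = -1 − 1·2 = -3  (check: 346·2 + 224·(-3) = 20)
  q = 5: r = 2, s = -1 − 5·2 = -11, t = 2 − 5·(-3) = 17  (check: 346·(-11) + 224·17 = 2)
The row with r = 2 (the gcd) gives the Bezout coefficients s = -11, t = 17.
Result: 346 · (-11) + 224 · (17) = 2.

gcd(346, 224) = 2; s = -11, t = 17 (check: 346·(-11) + 224·17 = 2).


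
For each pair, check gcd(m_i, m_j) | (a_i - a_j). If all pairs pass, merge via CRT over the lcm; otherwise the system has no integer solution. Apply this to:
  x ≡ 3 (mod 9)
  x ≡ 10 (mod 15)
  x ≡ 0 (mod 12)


Moduli 9, 15, 12 are not pairwise coprime, so CRT works modulo lcm(m_i) when all pairwise compatibility conditions hold.
Pairwise compatibility: gcd(m_i, m_j) must divide a_i - a_j for every pair.
Merge one congruence at a time:
  Start: x ≡ 3 (mod 9).
  Combine with x ≡ 10 (mod 15): gcd(9, 15) = 3, and 10 - 3 = 7 is NOT divisible by 3.
    ⇒ system is inconsistent (no integer solution).

No solution (the system is inconsistent).


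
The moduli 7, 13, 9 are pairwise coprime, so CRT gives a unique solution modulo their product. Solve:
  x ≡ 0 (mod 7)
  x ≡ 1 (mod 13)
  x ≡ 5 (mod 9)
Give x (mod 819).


Moduli 7, 13, 9 are pairwise coprime; by CRT there is a unique solution modulo M = 7 · 13 · 9 = 819.
Solve pairwise, accumulating the modulus:
  Start with x ≡ 0 (mod 7).
  Combine with x ≡ 1 (mod 13): since gcd(7, 13) = 1, we get a unique residue mod 91.
    Write x = 0 + 7·t and substitute into x ≡ 1 (mod 13): 7·t ≡ 1 − 0 = 1 (mod 13).
    The inverse of 7 mod 13 is 2 (since 7·2 = 14 = 1·13 + 1), so t ≡ 2·1 = 2 ≡ 2 (mod 13).
    Then x = 0 + 7·2 = 14, valid modulo lcm(7, 13) = 91: x ≡ 14 (mod 91).
  Combine with x ≡ 5 (mod 9): since gcd(91, 9) = 1, we get a unique residue mod 819.
    Write x = 14 + 91·t and substitute into x ≡ 5 (mod 9): 91·t ≡ 5 − 14 = -9 (mod 9).
    Reduce coefficients mod 9: 1·t ≡ 0 (mod 9).
    So t ≡ 0 (mod 9).
    Then x = 14 + 91·0 = 14, valid modulo lcm(91, 9) = 819: x ≡ 14 (mod 819).
Verify: 14 mod 7 = 0 ✓, 14 mod 13 = 1 ✓, 14 mod 9 = 5 ✓.

x ≡ 14 (mod 819).


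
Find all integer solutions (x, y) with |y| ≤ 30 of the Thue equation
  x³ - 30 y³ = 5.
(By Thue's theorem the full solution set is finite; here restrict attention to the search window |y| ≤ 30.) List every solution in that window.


The equation is x³ - 30y³ = 5. For fixed y, x³ = 30·y³ + 5, so a solution requires the RHS to be a perfect cube.
Strategy: iterate y from -30 to 30, compute RHS = 30·y³ + 5, and check whether it is a (positive or negative) perfect cube.
Check small values of y:
  y = 0: RHS = 5 is not a perfect cube.
  y = 1: RHS = 35 is not a perfect cube.
  y = -1: RHS = -25 is not a perfect cube.
  y = 2: RHS = 245 is not a perfect cube.
  y = -2: RHS = -235 is not a perfect cube.
  y = 3: RHS = 815 is not a perfect cube.
  y = -3: RHS = -805 is not a perfect cube.
Continuing the search up to |y| = 30 finds no solutions either.
No (x, y) in the scanned range satisfies the equation.

No integer solutions with |y| ≤ 30.


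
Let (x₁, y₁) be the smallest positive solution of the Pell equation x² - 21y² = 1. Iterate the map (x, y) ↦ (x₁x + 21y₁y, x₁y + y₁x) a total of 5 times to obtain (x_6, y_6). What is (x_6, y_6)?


Step 1: Find the fundamental solution (x₁, y₁) of x² - 21y² = 1.
  Expand √21 as a continued fraction. a₀ = ⌊√21⌋ = 4; iterate m_{k+1} = d_k·a_k − m_k, d_{k+1} = (21 − m_{k+1}²)/d_k, a_{k+1} = ⌊(a₀ + m_{k+1})/d_{k+1}⌋ (starting m₀ = 0, d₀ = 1), with convergents p_k = a_k·p_{k-1} + p_{k-2}, q_k = a_k·q_{k-1} + q_{k-2} (p₋₁ = 1, q₋₁ = 0):
  k = 0: a₀ = 4; p₀/q₀ = 4/1; p₀² − 21·q₀² = 16 − 21 = -5.
  k = 1: m = 4, d = 5, a = ⌊(4 + 4)/5⌋ = 1; p/q = (1·4 + 1)/(1·1 + 0) = 5/1; p² − 21·q² = 25 − 21 = 4.
  k = 2: m = 1, d = 4, a = ⌊(4 + 1)/4⌋ = 1; p/q = (1·5 + 4)/(1·1 + 1) = 9/2; p² − 21·q² = 81 − 84 = -3.
  k = 3: m = 3, d = 3, a = ⌊(4 + 3)/3⌋ = 2; p/q = (2·9 + 5)/(2·2 + 1) = 23/5; p² − 21·q² = 529 − 525 = 4.
  k = 4: m = 3, d = 4, a = ⌊(4 + 3)/4⌋ = 1; p/q = (1·23 + 9)/(1·5 + 2) = 32/7; p² − 21·q² = 1024 − 1029 = -5.
  k = 5: m = 1, d = 5, a = ⌊(4 + 1)/5⌋ = 1; p/q = (1·32 + 23)/(1·7 + 5) = 55/12; p² − 21·q² = 3025 − 3024 = 1.
  The first convergent with p² − 21·q² = 1 gives the fundamental solution (x₁, y₁) = (55, 12).
Step 2: Apply the recurrence (x_{n+1}, y_{n+1}) = (x₁x_n + 21y₁y_n, x₁y_n + y₁x_n) repeatedly.
  From (x_1, y_1) = (55, 12): x_2 = 55·55 + 21·12·12 = 6049; y_2 = 55·12 + 12·55 = 1320.
  From (x_2, y_2) = (6049, 1320): x_3 = 55·6049 + 21·12·1320 = 665335; y_3 = 55·1320 + 12·6049 = 145188.
  From (x_3, y_3) = (665335, 145188): x_4 = 55·665335 + 21·12·145188 = 73180801; y_4 = 55·145188 + 12·665335 = 15969360.
  From (x_4, y_4) = (73180801, 15969360): x_5 = 55·73180801 + 21·12·15969360 = 8049222775; y_5 = 55·15969360 + 12·73180801 = 1756484412.
  From (x_5, y_5) = (8049222775, 1756484412): x_6 = 55·8049222775 + 21·12·1756484412 = 885341324449; y_6 = 55·1756484412 + 12·8049222775 = 193197315960.
Step 3: Verify x_6² - 21·y_6² = 783829260777109485153601 - 783829260777109485153600 = 1 (should be 1). ✓

(x_1, y_1) = (55, 12); (x_6, y_6) = (885341324449, 193197315960).


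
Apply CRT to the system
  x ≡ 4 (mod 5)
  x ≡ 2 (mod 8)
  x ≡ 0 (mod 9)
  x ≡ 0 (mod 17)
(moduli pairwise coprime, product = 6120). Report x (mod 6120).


Product of moduli M = 5 · 8 · 9 · 17 = 6120.
Merge one congruence at a time:
  Start: x ≡ 4 (mod 5).
  Combine with x ≡ 2 (mod 8); new modulus lcm = 40.
    Write x = 4 + 5·t and substitute into x ≡ 2 (mod 8): 5·t ≡ 2 − 4 = -2 (mod 8).
    Reduce coefficients mod 8: 5·t ≡ 6 (mod 8).
    The inverse of 5 mod 8 is 5 (since 5·5 = 25 = 3·8 + 1), so t ≡ 5·6 = 30 ≡ 6 (mod 8).
    Then x = 4 + 5·6 = 34, valid modulo lcm(5, 8) = 40: x ≡ 34 (mod 40).
  Combine with x ≡ 0 (mod 9); new modulus lcm = 360.
    Write x = 34 + 40·t and substitute into x ≡ 0 (mod 9): 40·t ≡ 0 − 34 = -34 (mod 9).
    Reduce coefficients mod 9: 4·t ≡ 2 (mod 9).
    The inverse of 4 mod 9 is 7 (since 4·7 = 28 = 3·9 + 1), so t ≡ 7·2 = 14 ≡ 5 (mod 9).
    Then x = 34 + 40·5 = 234, valid modulo lcm(40, 9) = 360: x ≡ 234 (mod 360).
  Combine with x ≡ 0 (mod 17); new modulus lcm = 6120.
    Write x = 234 + 360·t and substitute into x ≡ 0 (mod 17): 360·t ≡ 0 − 234 = -234 (mod 17).
    Reduce coefficients mod 17: 3·t ≡ 4 (mod 17).
    The inverse of 3 mod 17 is 6 (since 3·6 = 18 = 1·17 + 1), so t ≡ 6·4 = 24 ≡ 7 (mod 17).
    Then x = 234 + 360·7 = 2754, valid modulo lcm(360, 17) = 6120: x ≡ 2754 (mod 6120).
Verify against each original: 2754 mod 5 = 4, 2754 mod 8 = 2, 2754 mod 9 = 0, 2754 mod 17 = 0.

x ≡ 2754 (mod 6120).


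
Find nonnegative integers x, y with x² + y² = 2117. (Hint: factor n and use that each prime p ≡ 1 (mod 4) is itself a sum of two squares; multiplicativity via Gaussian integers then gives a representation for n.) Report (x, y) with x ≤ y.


Step 1: Factor n = 2117 = 29 · 73.
Step 2: Check the mod-4 condition on each prime factor: 29 ≡ 1 (mod 4), exponent 1; 73 ≡ 1 (mod 4), exponent 1.
All primes ≡ 3 (mod 4) appear to even exponent (or don't appear), so by the two-squares theorem n IS expressible as a sum of two squares.
Step 3: Build a representation. Here n = 29 · 73 is a product of primes ≡ 1 (mod 4). Each prime p ≡ 1 (mod 4) is itself a sum of two squares; find a² by testing p − a² for a perfect square:
  29: 29 − 1² = 28, 29 − 2² = 25 = 5² ⇒ 29 = 2² + 5².
  73: 73 − 1² = 72, 73 − 2² = 69, 73 − 3² = 64 = 8² ⇒ 73 = 3² + 8².
  Combine using the Brahmagupta–Fibonacci identity (a² + b²)(c² + d²) = (ac − bd)² + (ad + bc)² = (ac + bd)² + (ad − bc)²:
  29 · 73 = 2117: from (2² + 5²)(3² + 8²), take (2·3 − 5·8, 2·8 + 5·3) = (6 − 40, 16 + 15) = (-34, 31); dropping signs (only squares matter) gives (34, 31); check 34² + 31² = 1156 + 961 = 2117 ✓.
Step 4: Order so x ≤ y and verify: 31² + 34² = 961 + 1156 = 2117 = n. ✓

n = 2117 = 31² + 34² (one valid representation with x ≤ y).


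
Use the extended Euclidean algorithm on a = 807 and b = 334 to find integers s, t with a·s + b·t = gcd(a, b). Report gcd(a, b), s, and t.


Euclidean algorithm on (807, 334) — divide until remainder is 0:
  807 = 2 · 334 + 139
  334 = 2 · 139 + 56
  139 = 2 · 56 + 27
  56 = 2 · 27 + 2
  27 = 13 · 2 + 1
  2 = 2 · 1 + 0
gcd(807, 334) = 1.
Track Bezout coefficients alongside the remainders: start with r₀ = 807 = a·1 + b·0 (s = 1, t = 0) and r₁ = 334 = a·0 + b·1 (s = 0, t = 1); each new remainder r_{k+1} = r_{k-1} − q_k·r_k inherits s_{k+1} = s_{k-1} − q_k·s_k, t_{k+1} = t_{k-1} − q_k·t_k, so r_k = a·s_k + b·t_k at every step:
  q = 2: r = 139, s = 1 − 2·0 = 1, t = 0 − 2·1 = -2  (check: 807·1 + 334·(-2) = 139)
  q = 2: r = 56, s = 0 − 2·1 = -2, t = 1 − 2·(-2) = 5  (check: 807·(-2) + 334·5 = 56)
  q = 2: r = 27, s = 1 − 2·(-2) = 5, t = -2 − 2·5 = -12  (check: 807·5 + 334·(-12) = 27)
  q = 2: r = 2, s = -2 − 2·5 = -12, t = 5 − 2·(-12) = 29  (check: 807·(-12) + 334·29 = 2)
  q = 13: r = 1, s = 5 − 13·(-12) = 161, t = -12 − 13·29 = -389  (check: 807·161 + 334·(-389) = 1)
The row with r = 1 (the gcd) gives the Bezout coefficients s = 161, t = -389.
Result: 807 · (161) + 334 · (-389) = 1.

gcd(807, 334) = 1; s = 161, t = -389 (check: 807·161 + 334·(-389) = 1).


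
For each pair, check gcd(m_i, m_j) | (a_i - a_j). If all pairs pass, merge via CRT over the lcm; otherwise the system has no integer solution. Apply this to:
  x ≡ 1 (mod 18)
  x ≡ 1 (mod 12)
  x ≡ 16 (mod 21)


Moduli 18, 12, 21 are not pairwise coprime, so CRT works modulo lcm(m_i) when all pairwise compatibility conditions hold.
Pairwise compatibility: gcd(m_i, m_j) must divide a_i - a_j for every pair.
Merge one congruence at a time:
  Start: x ≡ 1 (mod 18).
  Combine with x ≡ 1 (mod 12): gcd(18, 12) = 6; 1 - 1 = 0, which IS divisible by 6, so compatible.
    Write x = 1 + 18·t and substitute into x ≡ 1 (mod 12): 18·t ≡ 1 − 1 = 0 (mod 12).
    Divide the congruence (and modulus) by g = 6: 3·t ≡ 0 (mod 2).
    Reduce coefficients mod 2: 1·t ≡ 0 (mod 2).
    So t ≡ 0 (mod 2).
    Then x = 1 + 18·0 = 1, valid modulo lcm(18, 12) = 36: x ≡ 1 (mod 36).
  Combine with x ≡ 16 (mod 21): gcd(36, 21) = 3; 16 - 1 = 15, which IS divisible by 3, so compatible.
    Write x = 1 + 36·t and substitute into x ≡ 16 (mod 21): 36·t ≡ 16 − 1 = 15 (mod 21).
    Divide the congruence (and modulus) by g = 3: 12·t ≡ 5 (mod 7).
    Reduce coefficients mod 7: 5·t ≡ 5 (mod 7).
    The inverse of 5 mod 7 is 3 (since 5·3 = 15 = 2·7 + 1), so t ≡ 3·5 = 15 ≡ 1 (mod 7).
    Then x = 1 + 36·1 = 37, valid modulo lcm(36, 21) = 252: x ≡ 37 (mod 252).
Verify: 37 mod 18 = 1, 37 mod 12 = 1, 37 mod 21 = 16.

x ≡ 37 (mod 252).


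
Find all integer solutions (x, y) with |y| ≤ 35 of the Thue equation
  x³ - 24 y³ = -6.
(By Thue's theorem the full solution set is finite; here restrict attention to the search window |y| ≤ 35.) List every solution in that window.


The equation is x³ - 24y³ = -6. For fixed y, x³ = 24·y³ − 6, so a solution requires the RHS to be a perfect cube.
Strategy: iterate y from -35 to 35, compute RHS = 24·y³ − 6, and check whether it is a (positive or negative) perfect cube.
Check small values of y:
  y = 0: RHS = -6 is not a perfect cube.
  y = 1: RHS = 18 is not a perfect cube.
  y = -1: RHS = -30 is not a perfect cube.
  y = 2: RHS = 186 is not a perfect cube.
  y = -2: RHS = -198 is not a perfect cube.
  y = 3: RHS = 642 is not a perfect cube.
  y = -3: RHS = -654 is not a perfect cube.
Continuing the search up to |y| = 35 finds no solutions either.
No (x, y) in the scanned range satisfies the equation.

No integer solutions with |y| ≤ 35.


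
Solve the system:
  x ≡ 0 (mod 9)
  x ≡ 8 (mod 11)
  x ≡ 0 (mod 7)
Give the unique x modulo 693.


Moduli 9, 11, 7 are pairwise coprime; by CRT there is a unique solution modulo M = 9 · 11 · 7 = 693.
Solve pairwise, accumulating the modulus:
  Start with x ≡ 0 (mod 9).
  Combine with x ≡ 8 (mod 11): since gcd(9, 11) = 1, we get a unique residue mod 99.
    Write x = 0 + 9·t and substitute into x ≡ 8 (mod 11): 9·t ≡ 8 − 0 = 8 (mod 11).
    The inverse of 9 mod 11 is 5 (since 9·5 = 45 = 4·11 + 1), so t ≡ 5·8 = 40 ≡ 7 (mod 11).
    Then x = 0 + 9·7 = 63, valid modulo lcm(9, 11) = 99: x ≡ 63 (mod 99).
  Combine with x ≡ 0 (mod 7): since gcd(99, 7) = 1, we get a unique residue mod 693.
    Write x = 63 + 99·t and substitute into x ≡ 0 (mod 7): 99·t ≡ 0 − 63 = -63 (mod 7).
    Reduce coefficients mod 7: 1·t ≡ 0 (mod 7).
    So t ≡ 0 (mod 7).
    Then x = 63 + 99·0 = 63, valid modulo lcm(99, 7) = 693: x ≡ 63 (mod 693).
Verify: 63 mod 9 = 0 ✓, 63 mod 11 = 8 ✓, 63 mod 7 = 0 ✓.

x ≡ 63 (mod 693).


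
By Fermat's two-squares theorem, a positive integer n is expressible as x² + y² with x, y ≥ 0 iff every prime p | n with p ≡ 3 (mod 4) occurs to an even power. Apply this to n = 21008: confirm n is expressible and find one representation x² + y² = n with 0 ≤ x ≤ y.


Step 1: Factor n = 21008 = 2^4 · 13 · 101.
Step 2: Check the mod-4 condition on each prime factor: 2 = 2 (special); 13 ≡ 1 (mod 4), exponent 1; 101 ≡ 1 (mod 4), exponent 1.
All primes ≡ 3 (mod 4) appear to even exponent (or don't appear), so by the two-squares theorem n IS expressible as a sum of two squares.
Step 3: Build a representation. Group n = k² · m with k = 4 and m = 13 · 101 = 1313 (a product of primes ≡ 1 (mod 4)); a representation of m scales to one of n via (k·x)² + (k·y)² = k²(x² + y²). Each prime p ≡ 1 (mod 4) is itself a sum of two squares; find a² by testing p − a² for a perfect square:
  13: 13 − 1² = 12, 13 − 2² = 9 = 3² ⇒ 13 = 2² + 3².
  101: 101 − 1² = 100 = 10² ⇒ 101 = 1² + 10².
  Combine using the Brahmagupta–Fibonacci identity (a² + b²)(c² + d²) = (ac − bd)² + (ad + bc)² = (ac + bd)² + (ad − bc)²:
  13 · 101 = 1313: from (2² + 3²)(1² + 10²), take (2·1 − 3·10, 2·10 + 3·1) = (2 − 30, 20 + 3) = (-28, 23); dropping signs (only squares matter) gives (28, 23); check 28² + 23² = 784 + 529 = 1313 ✓.
  Scale by k = 4: (4·28, 4·23) = (112, 92).
Step 4: Order so x ≤ y and verify: 92² + 112² = 8464 + 12544 = 21008 = n. ✓

n = 21008 = 92² + 112² (one valid representation with x ≤ y).


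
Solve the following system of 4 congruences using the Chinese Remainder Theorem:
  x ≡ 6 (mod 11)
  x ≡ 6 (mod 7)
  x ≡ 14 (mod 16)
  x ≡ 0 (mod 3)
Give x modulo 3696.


Product of moduli M = 11 · 7 · 16 · 3 = 3696.
Merge one congruence at a time:
  Start: x ≡ 6 (mod 11).
  Combine with x ≡ 6 (mod 7); new modulus lcm = 77.
    Write x = 6 + 11·t and substitute into x ≡ 6 (mod 7): 11·t ≡ 6 − 6 = 0 (mod 7).
    Reduce coefficients mod 7: 4·t ≡ 0 (mod 7).
    The inverse of 4 mod 7 is 2 (since 4·2 = 8 = 1·7 + 1), so t ≡ 2·0 = 0 ≡ 0 (mod 7).
    Then x = 6 + 11·0 = 6, valid modulo lcm(11, 7) = 77: x ≡ 6 (mod 77).
  Combine with x ≡ 14 (mod 16); new modulus lcm = 1232.
    Write x = 6 + 77·t and substitute into x ≡ 14 (mod 16): 77·t ≡ 14 − 6 = 8 (mod 16).
    Reduce coefficients mod 16: 13·t ≡ 8 (mod 16).
    The inverse of 13 mod 16 is 5 (since 13·5 = 65 = 4·16 + 1), so t ≡ 5·8 = 40 ≡ 8 (mod 16).
    Then x = 6 + 77·8 = 622, valid modulo lcm(77, 16) = 1232: x ≡ 622 (mod 1232).
  Combine with x ≡ 0 (mod 3); new modulus lcm = 3696.
    Write x = 622 + 1232·t and substitute into x ≡ 0 (mod 3): 1232·t ≡ 0 − 622 = -622 (mod 3).
    Reduce coefficients mod 3: 2·t ≡ 2 (mod 3).
    The inverse of 2 mod 3 is 2 (since 2·2 = 4 = 1·3 + 1), so t ≡ 2·2 = 4 ≡ 1 (mod 3).
    Then x = 622 + 1232·1 = 1854, valid modulo lcm(1232, 3) = 3696: x ≡ 1854 (mod 3696).
Verify against each original: 1854 mod 11 = 6, 1854 mod 7 = 6, 1854 mod 16 = 14, 1854 mod 3 = 0.

x ≡ 1854 (mod 3696).


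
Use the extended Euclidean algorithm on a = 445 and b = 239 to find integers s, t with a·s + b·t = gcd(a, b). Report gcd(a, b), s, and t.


Euclidean algorithm on (445, 239) — divide until remainder is 0:
  445 = 1 · 239 + 206
  239 = 1 · 206 + 33
  206 = 6 · 33 + 8
  33 = 4 · 8 + 1
  8 = 8 · 1 + 0
gcd(445, 239) = 1.
Track Bezout coefficients alongside the remainders: start with r₀ = 445 = a·1 + b·0 (s = 1, t = 0) and r₁ = 239 = a·0 + b·1 (s = 0, t = 1); each new remainder r_{k+1} = r_{k-1} − q_k·r_k inherits s_{k+1} = s_{k-1} − q_k·s_k, t_{k+1} = t_{k-1} − q_k·t_k, so r_k = a·s_k + b·t_k at every step:
  q = 1: r = 206, s = 1 − 1·0 = 1, t = 0 − 1·1 = -1  (check: 445·1 + 239·(-1) = 206)
  q = 1: r = 33, s = 0 − 1·1 = -1, t = 1 − 1·(-1) = 2  (check: 445·(-1) + 239·2 = 33)
  q = 6: r = 8, s = 1 − 6·(-1) = 7, t = -1 − 6·2 = -13  (check: 445·7 + 239·(-13) = 8)
  q = 4: r = 1, s = -1 − 4·7 = -29, t = 2 − 4·(-13) = 54  (check: 445·(-29) + 239·54 = 1)
The row with r = 1 (the gcd) gives the Bezout coefficients s = -29, t = 54.
Result: 445 · (-29) + 239 · (54) = 1.

gcd(445, 239) = 1; s = -29, t = 54 (check: 445·(-29) + 239·54 = 1).


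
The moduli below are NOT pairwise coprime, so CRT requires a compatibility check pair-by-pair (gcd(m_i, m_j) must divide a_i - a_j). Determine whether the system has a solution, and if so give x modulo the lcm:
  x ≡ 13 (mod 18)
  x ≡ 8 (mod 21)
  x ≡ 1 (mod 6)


Moduli 18, 21, 6 are not pairwise coprime, so CRT works modulo lcm(m_i) when all pairwise compatibility conditions hold.
Pairwise compatibility: gcd(m_i, m_j) must divide a_i - a_j for every pair.
Merge one congruence at a time:
  Start: x ≡ 13 (mod 18).
  Combine with x ≡ 8 (mod 21): gcd(18, 21) = 3, and 8 - 13 = -5 is NOT divisible by 3.
    ⇒ system is inconsistent (no integer solution).

No solution (the system is inconsistent).


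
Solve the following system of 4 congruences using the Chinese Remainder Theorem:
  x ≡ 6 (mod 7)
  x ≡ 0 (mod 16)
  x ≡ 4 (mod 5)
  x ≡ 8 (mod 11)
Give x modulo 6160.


Product of moduli M = 7 · 16 · 5 · 11 = 6160.
Merge one congruence at a time:
  Start: x ≡ 6 (mod 7).
  Combine with x ≡ 0 (mod 16); new modulus lcm = 112.
    Write x = 6 + 7·t and substitute into x ≡ 0 (mod 16): 7·t ≡ 0 − 6 = -6 (mod 16).
    Reduce coefficients mod 16: 7·t ≡ 10 (mod 16).
    The inverse of 7 mod 16 is 7 (since 7·7 = 49 = 3·16 + 1), so t ≡ 7·10 = 70 ≡ 6 (mod 16).
    Then x = 6 + 7·6 = 48, valid modulo lcm(7, 16) = 112: x ≡ 48 (mod 112).
  Combine with x ≡ 4 (mod 5); new modulus lcm = 560.
    Write x = 48 + 112·t and substitute into x ≡ 4 (mod 5): 112·t ≡ 4 − 48 = -44 (mod 5).
    Reduce coefficients mod 5: 2·t ≡ 1 (mod 5).
    The inverse of 2 mod 5 is 3 (since 2·3 = 6 = 1·5 + 1), so t ≡ 3·1 = 3 ≡ 3 (mod 5).
    Then x = 48 + 112·3 = 384, valid modulo lcm(112, 5) = 560: x ≡ 384 (mod 560).
  Combine with x ≡ 8 (mod 11); new modulus lcm = 6160.
    Write x = 384 + 560·t and substitute into x ≡ 8 (mod 11): 560·t ≡ 8 − 384 = -376 (mod 11).
    Reduce coefficients mod 11: 10·t ≡ 9 (mod 11).
    The inverse of 10 mod 11 is 10 (since 10·10 = 100 = 9·11 + 1), so t ≡ 10·9 = 90 ≡ 2 (mod 11).
    Then x = 384 + 560·2 = 1504, valid modulo lcm(560, 11) = 6160: x ≡ 1504 (mod 6160).
Verify against each original: 1504 mod 7 = 6, 1504 mod 16 = 0, 1504 mod 5 = 4, 1504 mod 11 = 8.

x ≡ 1504 (mod 6160).


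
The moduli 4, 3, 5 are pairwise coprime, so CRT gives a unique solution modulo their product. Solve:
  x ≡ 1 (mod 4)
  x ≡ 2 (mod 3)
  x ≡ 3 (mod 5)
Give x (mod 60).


Moduli 4, 3, 5 are pairwise coprime; by CRT there is a unique solution modulo M = 4 · 3 · 5 = 60.
Solve pairwise, accumulating the modulus:
  Start with x ≡ 1 (mod 4).
  Combine with x ≡ 2 (mod 3): since gcd(4, 3) = 1, we get a unique residue mod 12.
    Write x = 1 + 4·t and substitute into x ≡ 2 (mod 3): 4·t ≡ 2 − 1 = 1 (mod 3).
    Reduce coefficients mod 3: 1·t ≡ 1 (mod 3).
    So t ≡ 1 (mod 3).
    Then x = 1 + 4·1 = 5, valid modulo lcm(4, 3) = 12: x ≡ 5 (mod 12).
  Combine with x ≡ 3 (mod 5): since gcd(12, 5) = 1, we get a unique residue mod 60.
    Write x = 5 + 12·t and substitute into x ≡ 3 (mod 5): 12·t ≡ 3 − 5 = -2 (mod 5).
    Reduce coefficients mod 5: 2·t ≡ 3 (mod 5).
    The inverse of 2 mod 5 is 3 (since 2·3 = 6 = 1·5 + 1), so t ≡ 3·3 = 9 ≡ 4 (mod 5).
    Then x = 5 + 12·4 = 53, valid modulo lcm(12, 5) = 60: x ≡ 53 (mod 60).
Verify: 53 mod 4 = 1 ✓, 53 mod 3 = 2 ✓, 53 mod 5 = 3 ✓.

x ≡ 53 (mod 60).


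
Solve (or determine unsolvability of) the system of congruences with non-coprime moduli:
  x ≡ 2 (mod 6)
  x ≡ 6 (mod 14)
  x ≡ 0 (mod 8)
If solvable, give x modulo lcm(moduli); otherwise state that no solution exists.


Moduli 6, 14, 8 are not pairwise coprime, so CRT works modulo lcm(m_i) when all pairwise compatibility conditions hold.
Pairwise compatibility: gcd(m_i, m_j) must divide a_i - a_j for every pair.
Merge one congruence at a time:
  Start: x ≡ 2 (mod 6).
  Combine with x ≡ 6 (mod 14): gcd(6, 14) = 2; 6 - 2 = 4, which IS divisible by 2, so compatible.
    Write x = 2 + 6·t and substitute into x ≡ 6 (mod 14): 6·t ≡ 6 − 2 = 4 (mod 14).
    Divide the congruence (and modulus) by g = 2: 3·t ≡ 2 (mod 7).
    The inverse of 3 mod 7 is 5 (since 3·5 = 15 = 2·7 + 1), so t ≡ 5·2 = 10 ≡ 3 (mod 7).
    Then x = 2 + 6·3 = 20, valid modulo lcm(6, 14) = 42: x ≡ 20 (mod 42).
  Combine with x ≡ 0 (mod 8): gcd(42, 8) = 2; 0 - 20 = -20, which IS divisible by 2, so compatible.
    Write x = 20 + 42·t and substitute into x ≡ 0 (mod 8): 42·t ≡ 0 − 20 = -20 (mod 8).
    Divide the congruence (and modulus) by g = 2: 21·t ≡ -10 (mod 4).
    Reduce coefficients mod 4: 1·t ≡ 2 (mod 4).
    So t ≡ 2 (mod 4).
    Then x = 20 + 42·2 = 104, valid modulo lcm(42, 8) = 168: x ≡ 104 (mod 168).
Verify: 104 mod 6 = 2, 104 mod 14 = 6, 104 mod 8 = 0.

x ≡ 104 (mod 168).


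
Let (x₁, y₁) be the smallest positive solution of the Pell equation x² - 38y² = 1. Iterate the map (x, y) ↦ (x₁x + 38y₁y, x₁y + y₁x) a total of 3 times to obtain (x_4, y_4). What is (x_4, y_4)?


Step 1: Find the fundamental solution (x₁, y₁) of x² - 38y² = 1.
  Expand √38 as a continued fraction. a₀ = ⌊√38⌋ = 6; iterate m_{k+1} = d_k·a_k − m_k, d_{k+1} = (38 − m_{k+1}²)/d_k, a_{k+1} = ⌊(a₀ + m_{k+1})/d_{k+1}⌋ (starting m₀ = 0, d₀ = 1), with convergents p_k = a_k·p_{k-1} + p_{k-2}, q_k = a_k·q_{k-1} + q_{k-2} (p₋₁ = 1, q₋₁ = 0):
  k = 0: a₀ = 6; p₀/q₀ = 6/1; p₀² − 38·q₀² = 36 − 38 = -2.
  k = 1: m = 6, d = 2, a = ⌊(6 + 6)/2⌋ = 6; p/q = (6·6 + 1)/(6·1 + 0) = 37/6; p² − 38·q² = 1369 − 1368 = 1.
  The first convergent with p² − 38·q² = 1 gives the fundamental solution (x₁, y₁) = (37, 6).
Step 2: Apply the recurrence (x_{n+1}, y_{n+1}) = (x₁x_n + 38y₁y_n, x₁y_n + y₁x_n) repeatedly.
  From (x_1, y_1) = (37, 6): x_2 = 37·37 + 38·6·6 = 2737; y_2 = 37·6 + 6·37 = 444.
  From (x_2, y_2) = (2737, 444): x_3 = 37·2737 + 38·6·444 = 202501; y_3 = 37·444 + 6·2737 = 32850.
  From (x_3, y_3) = (202501, 32850): x_4 = 37·202501 + 38·6·32850 = 14982337; y_4 = 37·32850 + 6·202501 = 2430456.
Step 3: Verify x_4² - 38·y_4² = 224470421981569 - 224470421981568 = 1 (should be 1). ✓

(x_1, y_1) = (37, 6); (x_4, y_4) = (14982337, 2430456).


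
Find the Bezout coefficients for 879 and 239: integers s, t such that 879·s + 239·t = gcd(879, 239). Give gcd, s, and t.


Euclidean algorithm on (879, 239) — divide until remainder is 0:
  879 = 3 · 239 + 162
  239 = 1 · 162 + 77
  162 = 2 · 77 + 8
  77 = 9 · 8 + 5
  8 = 1 · 5 + 3
  5 = 1 · 3 + 2
  3 = 1 · 2 + 1
  2 = 2 · 1 + 0
gcd(879, 239) = 1.
Track Bezout coefficients alongside the remainders: start with r₀ = 879 = a·1 + b·0 (s = 1, t = 0) and r₁ = 239 = a·0 + b·1 (s = 0, t = 1); each new remainder r_{k+1} = r_{k-1} − q_k·r_k inherits s_{k+1} = s_{k-1} − q_k·s_k, t_{k+1} = t_{k-1} − q_k·t_k, so r_k = a·s_k + b·t_k at every step:
  q = 3: r = 162, s = 1 − 3·0 = 1, t = 0 − 3·1 = -3  (check: 879·1 + 239·(-3) = 162)
  q = 1: r = 77, s = 0 − 1·1 = -1, t = 1 − 1·(-3) = 4  (check: 879·(-1) + 239·4 = 77)
  q = 2: r = 8, s = 1 − 2·(-1) = 3, t = -3 − 2·4 = -11  (check: 879·3 + 239·(-11) = 8)
  q = 9: r = 5, s = -1 − 9·3 = -28, t = 4 − 9·(-11) = 103  (check: 879·(-28) + 239·103 = 5)
  q = 1: r = 3, s = 3 − 1·(-28) = 31, t = -11 − 1·103 = -114  (check: 879·31 + 239·(-114) = 3)
  q = 1: r = 2, s = -28 − 1·31 = -59, t = 103 − 1·(-114) = 217  (check: 879·(-59) + 239·217 = 2)
  q = 1: r = 1, s = 31 − 1·(-59) = 90, t = -114 − 1·217 = -331  (check: 879·90 + 239·(-331) = 1)
The row with r = 1 (the gcd) gives the Bezout coefficients s = 90, t = -331.
Result: 879 · (90) + 239 · (-331) = 1.

gcd(879, 239) = 1; s = 90, t = -331 (check: 879·90 + 239·(-331) = 1).


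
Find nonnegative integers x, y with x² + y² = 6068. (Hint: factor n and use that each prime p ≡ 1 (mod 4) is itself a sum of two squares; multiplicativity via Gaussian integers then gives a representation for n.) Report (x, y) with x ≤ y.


Step 1: Factor n = 6068 = 2^2 · 37 · 41.
Step 2: Check the mod-4 condition on each prime factor: 2 = 2 (special); 37 ≡ 1 (mod 4), exponent 1; 41 ≡ 1 (mod 4), exponent 1.
All primes ≡ 3 (mod 4) appear to even exponent (or don't appear), so by the two-squares theorem n IS expressible as a sum of two squares.
Step 3: Build a representation. Group n = k² · m with k = 2 and m = 37 · 41 = 1517 (a product of primes ≡ 1 (mod 4)); a representation of m scales to one of n via (k·x)² + (k·y)² = k²(x² + y²). Each prime p ≡ 1 (mod 4) is itself a sum of two squares; find a² by testing p − a² for a perfect square:
  37: 37 − 1² = 36 = 6² ⇒ 37 = 1² + 6².
  41: 41 − 1² = 40, 41 − 2² = 37, 41 − 3² = 32, 41 − 4² = 25 = 5² ⇒ 41 = 4² + 5².
  Combine using the Brahmagupta–Fibonacci identity (a² + b²)(c² + d²) = (ac − bd)² + (ad + bc)² = (ac + bd)² + (ad − bc)²:
  37 · 41 = 1517: from (1² + 6²)(4² + 5²), take (1·4 − 6·5, 1·5 + 6·4) = (4 − 30, 5 + 24) = (-26, 29); dropping signs (only squares matter) gives (26, 29); check 26² + 29² = 676 + 841 = 1517 ✓.
  Scale by k = 2: (2·26, 2·29) = (52, 58).
Step 4: Order so x ≤ y and verify: 52² + 58² = 2704 + 3364 = 6068 = n. ✓

n = 6068 = 52² + 58² (one valid representation with x ≤ y).
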